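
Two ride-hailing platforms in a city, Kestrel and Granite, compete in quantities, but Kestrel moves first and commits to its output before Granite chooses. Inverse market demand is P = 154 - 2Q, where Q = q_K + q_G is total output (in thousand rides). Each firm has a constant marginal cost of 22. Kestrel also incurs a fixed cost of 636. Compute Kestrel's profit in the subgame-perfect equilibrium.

The follower Granite best-responds to any q_K: π_G = (154 - 2Q)q_G - 22q_G.
∂π_G/∂q_G = 132 - 2q_K - 4q_G = 0 gives the reaction function q_G = (132 - 2q_K)/4.
The leader anticipates this reaction. Substituting into P = 154 - 2Q gives P = 88 - q_K, so π_K = (88 - q_K)q_K - 22q_K.
The leader's first-order condition 66 - 2q_K = 0 yields q_K = 33.
Then q_G = (132 - 2·33)/4 = 33/2.
Price P = 154 - 2·(99/2) = 55.
Kestrel's profit: (55 - 22)·33 - 636 = 453.

453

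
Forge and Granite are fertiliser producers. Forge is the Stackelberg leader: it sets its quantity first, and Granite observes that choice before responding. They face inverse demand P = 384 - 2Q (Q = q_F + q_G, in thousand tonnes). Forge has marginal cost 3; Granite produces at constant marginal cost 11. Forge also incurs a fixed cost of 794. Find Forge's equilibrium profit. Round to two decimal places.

The follower Granite best-responds to any q_F: π_G = (384 - 2Q)q_G - 11q_G.
Follower FOC: 373 - 2q_F - 4q_G = 0, so q_G(q_F) = (373 - 2q_F)/4.
Forge substitutes q_G(q_F) into its own profit: π_F = q_F(384 - 2q_F - (373 - 2q_F)/2) - 3q_F = (395/2 - q_F)q_F - 3q_F.
The leader's first-order condition 389/2 - 2q_F = 0 yields q_F = 389/4.
Then q_G = (373 - 2·(389/4))/4 = 357/8.
Price P = 384 - 2·(1135/8) = 401/4.
Forge's profit: (401/4 - 3)·(389/4) - 794 = 8663.5625.

8663.56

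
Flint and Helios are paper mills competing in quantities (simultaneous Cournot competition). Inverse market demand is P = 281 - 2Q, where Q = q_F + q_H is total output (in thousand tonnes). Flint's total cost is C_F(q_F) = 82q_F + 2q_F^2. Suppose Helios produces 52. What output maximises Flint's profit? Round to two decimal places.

11.88

With the rival's output fixed at 52, Flint's profit is π_F = (281 - 2·52 - 2q_F)q_F - (82q_F + 2q_F²) = (177 - 2q_F)q_F - (82q_F + 2q_F²).
∂π_F/∂q_F = 95 - 8q_F = 0, so q_F = 95/8.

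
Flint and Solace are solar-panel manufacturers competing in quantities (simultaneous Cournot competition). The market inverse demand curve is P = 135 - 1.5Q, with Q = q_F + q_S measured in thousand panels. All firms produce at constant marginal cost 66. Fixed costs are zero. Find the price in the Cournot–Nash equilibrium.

A representative firm's profit is π_i = q_i(135 - 1.5Q) - 66q_i.
Setting ∂π_i/∂q_i = 0 with rivals' quantities fixed: 69 - 3q_i - (3/2)q_j = 0.
With identical firms every q_j equals q_i, so q_j = q_i and 69 = (9/2)q_i, giving q_i = 46/3.
Total output Q = 92/3, so price P = 135 - (3/2)·(92/3) = 89.

89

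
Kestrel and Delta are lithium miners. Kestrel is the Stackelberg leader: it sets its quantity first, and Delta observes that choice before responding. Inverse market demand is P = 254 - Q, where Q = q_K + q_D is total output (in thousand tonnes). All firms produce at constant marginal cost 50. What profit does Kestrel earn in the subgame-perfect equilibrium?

Solve by backward induction. Given q_K, the follower Delta maximises π_D = (254 - q_K - q_D)q_D - 50q_D.
Follower FOC: 204 - q_K - 2q_D = 0, so q_D(q_K) = (204 - q_K)/2.
Kestrel substitutes q_D(q_K) into its own profit: π_K = q_K(254 - q_K - (204 - q_K)/2) - 50q_K = (152 - (1/2)q_K)q_K - 50q_K.
The leader's first-order condition 102 - q_K = 0 yields q_K = 102.
Then q_D = (204 - 102)/2 = 51.
Price P = 254 - 153 = 101.
Kestrel's profit: (101 - 50)·102 = 5202.

5202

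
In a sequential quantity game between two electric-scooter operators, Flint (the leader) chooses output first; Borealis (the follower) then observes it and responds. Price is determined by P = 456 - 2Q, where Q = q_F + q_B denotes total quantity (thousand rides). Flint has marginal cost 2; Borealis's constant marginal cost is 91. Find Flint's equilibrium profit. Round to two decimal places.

18428.06

The follower Borealis best-responds to any q_F: π_B = (456 - 2Q)q_B - 91q_B.
∂π_B/∂q_B = 365 - 2q_F - 4q_B = 0 gives the reaction function q_B = (365 - 2q_F)/4.
The leader anticipates this reaction. Substituting into P = 456 - 2Q gives P = 547/2 - q_F, so π_F = (547/2 - q_F)q_F - 2q_F.
Maximising: ∂π_F/∂q_F = 543/2 - 2q_F = 0, giving q_F = 543/4.
Then q_B = (365 - 2·(543/4))/4 = 187/8.
Price P = 456 - 2·(1273/8) = 551/4.
Flint's profit: (551/4 - 2)·(543/4) = 18428.0625.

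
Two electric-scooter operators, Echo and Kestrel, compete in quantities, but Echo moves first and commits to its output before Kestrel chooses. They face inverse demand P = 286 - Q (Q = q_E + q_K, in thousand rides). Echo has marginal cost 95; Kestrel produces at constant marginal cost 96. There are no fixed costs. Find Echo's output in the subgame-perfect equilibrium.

The follower Kestrel best-responds to any q_E: π_K = (286 - Q)q_K - 96q_K.
Follower FOC: 190 - q_E - 2q_K = 0, so q_K(q_E) = (190 - q_E)/2.
Echo substitutes q_K(q_E) into its own profit: π_E = q_E(286 - q_E - (190 - q_E)/2) - 95q_E = (191 - (1/2)q_E)q_E - 95q_E.
Maximising: ∂π_E/∂q_E = 96 - q_E = 0, giving q_E = 96.
Then q_K = (190 - 96)/2 = 47.

96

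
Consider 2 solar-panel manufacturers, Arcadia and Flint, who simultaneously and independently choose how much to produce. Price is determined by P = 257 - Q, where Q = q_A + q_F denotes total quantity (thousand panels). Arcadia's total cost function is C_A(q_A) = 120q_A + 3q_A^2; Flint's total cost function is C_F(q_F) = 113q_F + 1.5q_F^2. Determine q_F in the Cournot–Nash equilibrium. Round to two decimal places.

Arcadia's profit: π_A = (257 - Q)q_A - (120q_A + 3q_A²). Setting ∂π_A/∂q_A = 0: 137 - 8q_A - (q_F) = 0.
Flint's first-order condition: 144 - 5q_F - (q_A) = 0.
Best responses: q_A = (137 - q_F)/8, q_F = (144 - q_A)/5.
Solving the pair: q_A = 541/39, q_F = 1015/39.

26.03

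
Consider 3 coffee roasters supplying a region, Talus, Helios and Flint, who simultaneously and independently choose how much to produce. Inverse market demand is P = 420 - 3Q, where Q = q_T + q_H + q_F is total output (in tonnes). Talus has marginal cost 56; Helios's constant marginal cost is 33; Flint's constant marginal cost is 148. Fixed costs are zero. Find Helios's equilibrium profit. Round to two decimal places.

Talus's profit: π_T = (420 - 3Q)q_T - (56q_T). Setting ∂π_T/∂q_T = 0: 364 - 6q_T - 3(q_H + q_F) = 0.
Helios's profit: π_H = (420 - 3Q)q_H - (33q_H). Setting ∂π_H/∂q_H = 0: 387 - 6q_H - 3(q_T + q_F) = 0.
Flint's profit: π_F = (420 - 3Q)q_F - (148q_F). Setting ∂π_F/∂q_F = 0: 272 - 6q_F - 3(q_T + q_H) = 0.
Adding the 3 conditions: 1023 − 6Q − 6Q = 0, i.e. Q = 341/4.
Back-substituting: q_T = (364 − 1023/4)/3 = 433/12, q_H = (387 − 1023/4)/3 = 175/4, q_F = (272 − 1023/4)/3 = 65/12.
Price P = 420 - 3·(341/4) = 657/4.
Helios's profit: (657/4 - 33)·(175/4) = 5742.1875.

5742.19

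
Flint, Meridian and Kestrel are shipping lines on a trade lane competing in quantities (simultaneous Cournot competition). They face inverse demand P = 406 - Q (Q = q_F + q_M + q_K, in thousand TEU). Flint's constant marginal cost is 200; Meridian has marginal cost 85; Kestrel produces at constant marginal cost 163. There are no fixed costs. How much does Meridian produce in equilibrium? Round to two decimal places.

128.50

Flint's profit: π_F = (406 - Q)q_F - (200q_F). Setting ∂π_F/∂q_F = 0: 206 - 2q_F - (q_M + q_K) = 0.
Meridian's first-order condition: 321 - 2q_M - (q_F + q_K) = 0.
Kestrel's first-order condition: 243 - 2q_K - (q_F + q_M) = 0.
Adding the 3 first-order conditions: 770 − 4Q = 0, so Q = 385/2.
Back-substituting: q_F = (206 − 385/2) = 27/2, q_M = (321 − 385/2) = 257/2, q_K = (243 − 385/2) = 101/2.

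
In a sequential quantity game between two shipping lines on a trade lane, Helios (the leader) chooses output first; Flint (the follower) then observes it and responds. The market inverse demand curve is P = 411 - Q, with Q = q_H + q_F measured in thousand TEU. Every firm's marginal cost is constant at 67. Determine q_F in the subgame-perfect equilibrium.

Solve by backward induction. Given q_H, the follower Flint maximises π_F = (411 - q_H - q_F)q_F - 67q_F.
Follower FOC: 344 - q_H - 2q_F = 0, so q_F(q_H) = (344 - q_H)/2.
Helios substitutes q_F(q_H) into its own profit: π_H = q_H(411 - q_H - (344 - q_H)/2) - 67q_H = (239 - (1/2)q_H)q_H - 67q_H.
The leader's first-order condition 172 - q_H = 0 yields q_H = 172.
Then q_F = (344 - 172)/2 = 86.

86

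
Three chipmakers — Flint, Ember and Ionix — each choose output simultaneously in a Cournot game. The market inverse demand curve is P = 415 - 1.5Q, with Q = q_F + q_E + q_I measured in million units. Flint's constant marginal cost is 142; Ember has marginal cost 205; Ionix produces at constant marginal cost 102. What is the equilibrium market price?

Flint's profit: π_F = (415 - 1.5Q)q_F - (142q_F). Setting ∂π_F/∂q_F = 0: 273 - 3q_F - (3/2)(q_E + q_I) = 0.
Ember's first-order condition: 210 - 3q_E - (3/2)(q_F + q_I) = 0.
Ionix's first-order condition: 313 - 3q_I - (3/2)(q_F + q_E) = 0.
Adding the 3 conditions: 796 − 3Q − 3Q = 0, i.e. Q = 398/3.
Back-substituting: q_F = (273 − 199)/(3/2) = 148/3, q_E = (210 − 199)/(3/2) = 22/3, q_I = (313 − 199)/(3/2) = 76.
Total output Q = 398/3, so price P = 415 - (3/2)·(398/3) = 216.

216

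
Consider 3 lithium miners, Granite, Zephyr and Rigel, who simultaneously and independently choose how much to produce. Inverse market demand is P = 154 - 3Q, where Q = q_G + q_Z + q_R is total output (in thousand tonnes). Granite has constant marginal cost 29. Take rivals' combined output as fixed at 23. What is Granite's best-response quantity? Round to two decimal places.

With rivals' combined output fixed at 23, Granite's profit is π_G = (154 - 3·23 - 3q_G)q_G - (29q_G) = (85 - 3q_G)q_G - (29q_G).
∂π_G/∂q_G = 56 - 6q_G = 0, so q_G = 28/3.

9.33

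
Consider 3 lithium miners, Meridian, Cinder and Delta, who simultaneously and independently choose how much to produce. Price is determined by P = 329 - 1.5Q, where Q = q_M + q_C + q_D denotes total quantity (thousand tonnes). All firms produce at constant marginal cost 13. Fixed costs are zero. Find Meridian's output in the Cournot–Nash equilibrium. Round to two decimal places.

Each firm earns π_i = (329 - 1.5Q)q_i - 13q_i.
First-order condition (treating rivals' output as given): 316 - 3q_i - (3/2)·Σ_{j≠i} q_j = 0.
With identical firms every q_j equals q_i, so Σ_{j≠i} q_j = 2q_i and 316 = 6q_i, giving q_i = 158/3.

52.67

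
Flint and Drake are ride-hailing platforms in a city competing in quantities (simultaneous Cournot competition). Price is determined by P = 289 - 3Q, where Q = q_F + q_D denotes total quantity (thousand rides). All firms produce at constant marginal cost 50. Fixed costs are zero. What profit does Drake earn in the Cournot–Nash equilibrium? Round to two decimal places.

2115.59

Each firm earns π_i = (289 - 3Q)q_i - 50q_i.
Setting ∂π_i/∂q_i = 0 with rivals' quantities fixed: 239 - 6q_i - 3q_j = 0.
By symmetry each firm produces the same amount; substituting q_j = q_i yields q_i = 239/9.
Price P = 289 - 3·(478/9) = 389/3.
Drake's profit: (389/3 - 50)·(239/9) = 2115.5926.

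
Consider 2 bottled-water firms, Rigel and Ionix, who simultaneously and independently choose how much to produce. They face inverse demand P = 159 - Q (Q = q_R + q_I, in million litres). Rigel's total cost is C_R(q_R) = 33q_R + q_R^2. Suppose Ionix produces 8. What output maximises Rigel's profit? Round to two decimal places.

29.50

With the rival's output fixed at 8, Rigel's profit is π_R = (159 - 8 - q_R)q_R - (33q_R + q_R²) = (151 - q_R)q_R - (33q_R + q_R²).
∂π_R/∂q_R = 118 - 4q_R = 0, so q_R = 59/2.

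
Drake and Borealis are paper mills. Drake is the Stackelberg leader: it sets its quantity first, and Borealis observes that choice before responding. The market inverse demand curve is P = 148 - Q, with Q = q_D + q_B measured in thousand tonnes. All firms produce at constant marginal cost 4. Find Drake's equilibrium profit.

2592

Solve by backward induction. Given q_D, the follower Borealis maximises π_B = (148 - q_D - q_B)q_B - 4q_B.
Follower FOC: 144 - q_D - 2q_B = 0, so q_B(q_D) = (144 - q_D)/2.
The leader anticipates this reaction. Substituting into P = 148 - Q gives P = 76 - (1/2)q_D, so π_D = (76 - (1/2)q_D)q_D - 4q_D.
Maximising: ∂π_D/∂q_D = 72 - q_D = 0, giving q_D = 72.
Then q_B = (144 - 72)/2 = 36.
Price P = 148 - 108 = 40.
Drake's profit: (40 - 4)·72 = 2592.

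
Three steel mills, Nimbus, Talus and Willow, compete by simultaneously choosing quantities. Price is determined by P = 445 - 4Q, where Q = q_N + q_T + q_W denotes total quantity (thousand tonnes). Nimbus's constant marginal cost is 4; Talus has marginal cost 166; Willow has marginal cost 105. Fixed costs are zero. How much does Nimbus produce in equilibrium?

44

Nimbus's profit: π_N = (445 - 4Q)q_N - (4q_N). Setting ∂π_N/∂q_N = 0: 441 - 8q_N - 4(q_T + q_W) = 0.
Talus's profit: π_T = (445 - 4Q)q_T - (166q_T). Setting ∂π_T/∂q_T = 0: 279 - 8q_T - 4(q_N + q_W) = 0.
Willow's profit: π_W = (445 - 4Q)q_W - (105q_W). Setting ∂π_W/∂q_W = 0: 340 - 8q_W - 4(q_N + q_T) = 0.
Summing all 3 equations gives 1060 − 16Q = 0, hence Q = 265/4.
Back-substituting: q_N = (441 − 265)/4 = 44, q_T = (279 − 265)/4 = 7/2, q_W = (340 − 265)/4 = 75/4.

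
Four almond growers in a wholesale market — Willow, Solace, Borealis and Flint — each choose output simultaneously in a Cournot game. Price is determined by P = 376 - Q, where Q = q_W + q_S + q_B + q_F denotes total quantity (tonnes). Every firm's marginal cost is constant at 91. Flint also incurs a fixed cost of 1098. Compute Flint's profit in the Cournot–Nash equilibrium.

A representative firm's profit is π_i = q_i(376 - Q) - 91q_i.
First-order condition (treating rivals' output as given): 285 - 2q_i - Σ_{j≠i} q_j = 0.
By symmetry each firm produces the same amount; substituting Σ_{j≠i} q_j = 3q_i yields q_i = 285/5 = 57.
Price P = 376 - 228 = 148.
Flint's profit: (148 - 91)·57 - 1098 = 2151.

2151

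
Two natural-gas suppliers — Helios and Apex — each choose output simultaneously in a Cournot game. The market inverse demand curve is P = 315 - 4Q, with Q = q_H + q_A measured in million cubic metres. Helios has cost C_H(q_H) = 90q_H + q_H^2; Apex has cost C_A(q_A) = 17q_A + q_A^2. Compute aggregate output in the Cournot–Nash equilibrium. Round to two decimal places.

37.36

Helios's profit: π_H = (315 - 4Q)q_H - (90q_H + q_H²). Setting ∂π_H/∂q_H = 0: 225 - 10q_H - 4(q_A) = 0.
Apex's first-order condition: 298 - 10q_A - 4(q_H) = 0.
Best responses: q_H = (225 - 4q_A)/10, q_A = (298 - 4q_H)/10.
Substituting one into the other gives q_H = 529/42 and q_A = 520/21.
Total output Q = 529/42 + 520/21 = 523/14.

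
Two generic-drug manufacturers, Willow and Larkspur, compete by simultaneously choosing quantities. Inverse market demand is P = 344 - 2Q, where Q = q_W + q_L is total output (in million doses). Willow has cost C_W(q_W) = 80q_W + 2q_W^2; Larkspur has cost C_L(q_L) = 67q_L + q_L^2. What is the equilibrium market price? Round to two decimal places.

220.45

Willow's profit: π_W = (344 - 2Q)q_W - (80q_W + 2q_W²). Setting ∂π_W/∂q_W = 0: 264 - 8q_W - 2(q_L) = 0.
Larkspur's profit: π_L = (344 - 2Q)q_L - (67q_L + q_L²). Setting ∂π_L/∂q_L = 0: 277 - 6q_L - 2(q_W) = 0.
Best responses: q_W = (264 - 2q_L)/8, q_L = (277 - 2q_W)/6.
Substituting one into the other gives q_W = 515/22 and q_L = 422/11.
Total output Q = 1359/22, so price P = 344 - 2·(1359/22) = 220.4545.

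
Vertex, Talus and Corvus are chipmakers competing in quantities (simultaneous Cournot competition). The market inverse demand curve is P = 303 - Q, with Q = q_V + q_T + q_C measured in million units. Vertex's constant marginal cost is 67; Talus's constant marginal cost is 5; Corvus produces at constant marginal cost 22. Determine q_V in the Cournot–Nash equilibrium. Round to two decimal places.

Vertex's profit: π_V = (303 - Q)q_V - (67q_V). Setting ∂π_V/∂q_V = 0: 236 - 2q_V - (q_T + q_C) = 0.
Talus's profit: π_T = (303 - Q)q_T - (5q_T). Setting ∂π_T/∂q_T = 0: 298 - 2q_T - (q_V + q_C) = 0.
Corvus's first-order condition: 281 - 2q_C - (q_V + q_T) = 0.
Adding the 3 conditions: 815 − 2Q − 2Q = 0, i.e. Q = 815/4.
Back-substituting: q_V = (236 − 815/4) = 129/4, q_T = (298 − 815/4) = 377/4, q_C = (281 − 815/4) = 309/4.

32.25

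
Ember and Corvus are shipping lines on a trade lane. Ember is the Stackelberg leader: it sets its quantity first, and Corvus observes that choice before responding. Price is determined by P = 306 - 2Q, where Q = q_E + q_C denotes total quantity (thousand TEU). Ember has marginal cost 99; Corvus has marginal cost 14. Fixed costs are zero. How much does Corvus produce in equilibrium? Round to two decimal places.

57.75

Solve by backward induction. Given q_E, the follower Corvus maximises π_C = (306 - 2q_E - 2q_C)q_C - 14q_C.
∂π_C/∂q_C = 292 - 2q_E - 4q_C = 0 gives the reaction function q_C = (292 - 2q_E)/4.
Ember substitutes q_C(q_E) into its own profit: π_E = q_E(306 - 2q_E - (292 - 2q_E)/2) - 99q_E = (160 - q_E)q_E - 99q_E.
Maximising: ∂π_E/∂q_E = 61 - 2q_E = 0, giving q_E = 61/2.
Then q_C = (292 - 2·(61/2))/4 = 231/4.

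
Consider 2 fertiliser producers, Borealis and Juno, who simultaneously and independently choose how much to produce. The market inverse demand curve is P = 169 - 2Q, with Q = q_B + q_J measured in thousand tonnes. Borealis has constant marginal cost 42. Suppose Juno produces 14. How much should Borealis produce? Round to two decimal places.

24.75

With the rival's output fixed at 14, Borealis's profit is π_B = (169 - 2·14 - 2q_B)q_B - (42q_B) = (141 - 2q_B)q_B - (42q_B).
∂π_B/∂q_B = 99 - 4q_B = 0, so q_B = 99/4.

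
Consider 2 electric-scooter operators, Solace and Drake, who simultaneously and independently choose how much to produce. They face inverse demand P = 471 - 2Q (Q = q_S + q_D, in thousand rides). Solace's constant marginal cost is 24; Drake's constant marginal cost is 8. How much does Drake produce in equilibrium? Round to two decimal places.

79.83

Solace's profit: π_S = (471 - 2Q)q_S - (24q_S). Setting ∂π_S/∂q_S = 0: 447 - 4q_S - 2(q_D) = 0.
Drake's first-order condition: 463 - 4q_D - 2(q_S) = 0.
Rearranging gives the reaction functions q_S = (447 - 2q_D)/4 and q_D = (463 - 2q_S)/4.
Substituting one into the other gives q_S = 431/6 and q_D = 479/6.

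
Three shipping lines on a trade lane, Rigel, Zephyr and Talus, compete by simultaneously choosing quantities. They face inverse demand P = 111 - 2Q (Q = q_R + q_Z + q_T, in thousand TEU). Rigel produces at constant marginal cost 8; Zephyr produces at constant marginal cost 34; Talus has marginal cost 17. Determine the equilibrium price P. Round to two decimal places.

Rigel's profit: π_R = (111 - 2Q)q_R - (8q_R). Setting ∂π_R/∂q_R = 0: 103 - 4q_R - 2(q_Z + q_T) = 0.
Zephyr's first-order condition: 77 - 4q_Z - 2(q_R + q_T) = 0.
Talus's first-order condition: 94 - 4q_T - 2(q_R + q_Z) = 0.
Adding the 3 first-order conditions: 274 − 8Q = 0, so Q = 137/4.
Back-substituting: q_R = (103 − 137/2)/2 = 69/4, q_Z = (77 − 137/2)/2 = 17/4, q_T = (94 − 137/2)/2 = 51/4.
Total output Q = 137/4, so price P = 111 - 2·(137/4) = 85/2.

42.50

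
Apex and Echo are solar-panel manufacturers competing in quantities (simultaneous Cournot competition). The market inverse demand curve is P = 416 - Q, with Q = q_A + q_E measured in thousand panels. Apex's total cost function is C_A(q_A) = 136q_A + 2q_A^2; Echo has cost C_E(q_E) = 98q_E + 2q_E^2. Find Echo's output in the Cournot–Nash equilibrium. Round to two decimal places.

Apex's profit: π_A = (416 - Q)q_A - (136q_A + 2q_A²). Setting ∂π_A/∂q_A = 0: 280 - 6q_A - (q_E) = 0.
Echo's first-order condition: 318 - 6q_E - (q_A) = 0.
Best responses: q_A = (280 - q_E)/6, q_E = (318 - q_A)/6.
Solving the pair: q_A = 1362/35, q_E = 1628/35.

46.51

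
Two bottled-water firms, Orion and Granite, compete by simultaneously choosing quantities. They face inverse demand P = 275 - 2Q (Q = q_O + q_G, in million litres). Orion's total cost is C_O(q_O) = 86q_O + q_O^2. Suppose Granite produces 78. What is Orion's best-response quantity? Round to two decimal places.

5.50

With the rival's output fixed at 78, Orion's profit is π_O = (275 - 2·78 - 2q_O)q_O - (86q_O + q_O²) = (119 - 2q_O)q_O - (86q_O + q_O²).
∂π_O/∂q_O = 33 - 6q_O = 0, so q_O = 11/2.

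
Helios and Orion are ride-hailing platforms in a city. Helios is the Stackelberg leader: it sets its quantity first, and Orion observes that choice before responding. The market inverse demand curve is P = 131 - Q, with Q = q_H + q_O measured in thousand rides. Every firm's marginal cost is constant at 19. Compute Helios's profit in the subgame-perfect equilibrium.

The follower Orion best-responds to any q_H: π_O = (131 - Q)q_O - 19q_O.
Follower FOC: 112 - q_H - 2q_O = 0, so q_O(q_H) = (112 - q_H)/2.
Helios substitutes q_O(q_H) into its own profit: π_H = q_H(131 - q_H - (112 - q_H)/2) - 19q_H = (75 - (1/2)q_H)q_H - 19q_H.
The leader's first-order condition 56 - q_H = 0 yields q_H = 56.
Then q_O = (112 - 56)/2 = 28.
Price P = 131 - 84 = 47.
Helios's profit: (47 - 19)·56 = 1568.

1568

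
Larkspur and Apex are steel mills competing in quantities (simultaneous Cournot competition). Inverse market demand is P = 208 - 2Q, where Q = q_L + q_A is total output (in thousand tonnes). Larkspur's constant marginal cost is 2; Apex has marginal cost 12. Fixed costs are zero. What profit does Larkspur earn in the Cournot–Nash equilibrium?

2592

Larkspur's profit: π_L = (208 - 2Q)q_L - (2q_L). Setting ∂π_L/∂q_L = 0: 206 - 4q_L - 2(q_A) = 0.
Apex's first-order condition: 196 - 4q_A - 2(q_L) = 0.
Best responses: q_L = (206 - 2q_A)/4, q_A = (196 - 2q_L)/4.
Solving the pair: q_L = 36, q_A = 31.
Price P = 208 - 2·67 = 74.
Larkspur's profit: (74 - 2)·36 = 2592.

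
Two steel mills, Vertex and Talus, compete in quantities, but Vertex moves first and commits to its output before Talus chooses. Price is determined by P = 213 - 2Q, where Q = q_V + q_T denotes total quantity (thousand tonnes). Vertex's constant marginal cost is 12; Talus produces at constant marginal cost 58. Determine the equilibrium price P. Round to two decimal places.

Solve by backward induction. Given q_V, the follower Talus maximises π_T = (213 - 2q_V - 2q_T)q_T - 58q_T.
Follower FOC: 155 - 2q_V - 4q_T = 0, so q_T(q_V) = (155 - 2q_V)/4.
Vertex substitutes q_T(q_V) into its own profit: π_V = q_V(213 - 2q_V - (155 - 2q_V)/2) - 12q_V = (271/2 - q_V)q_V - 12q_V.
Leader FOC: 247/2 - 2q_V = 0, so q_V = 247/4.
Then q_T = (155 - 2·(247/4))/4 = 63/8.
Total output Q = 557/8, so price P = 213 - 2·(557/8) = 295/4.

73.75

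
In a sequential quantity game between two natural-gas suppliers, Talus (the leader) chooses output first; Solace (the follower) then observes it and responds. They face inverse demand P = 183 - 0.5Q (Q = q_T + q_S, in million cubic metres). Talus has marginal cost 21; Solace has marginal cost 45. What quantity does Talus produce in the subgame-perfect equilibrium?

186

Solve by backward induction. Given q_T, the follower Solace maximises π_S = (183 - (1/2)q_T - (1/2)q_S)q_S - 45q_S.
Follower FOC: 138 - (1/2)q_T - q_S = 0, so q_S(q_T) = (138 - (1/2)q_T).
The leader anticipates this reaction. Substituting into P = 183 - 0.5Q gives P = 114 - (1/4)q_T, so π_T = (114 - (1/4)q_T)q_T - 21q_T.
Leader FOC: 93 - (1/2)q_T = 0, so q_T = 186.
Then q_S = (138 - (1/2)·186) = 45.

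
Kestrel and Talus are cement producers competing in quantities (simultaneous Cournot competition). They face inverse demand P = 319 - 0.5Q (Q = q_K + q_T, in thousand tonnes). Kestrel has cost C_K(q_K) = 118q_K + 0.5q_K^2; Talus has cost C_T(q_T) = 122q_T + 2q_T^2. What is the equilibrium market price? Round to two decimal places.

Kestrel's profit: π_K = (319 - 0.5Q)q_K - (118q_K + (1/2)q_K²). Setting ∂π_K/∂q_K = 0: 201 - 2q_K - (1/2)(q_T) = 0.
Talus's first-order condition: 197 - 5q_T - (1/2)(q_K) = 0.
So q_K = (201 - (1/2)q_T)/2 and q_T = (197 - (1/2)q_K)/5.
Substituting one into the other gives q_K = 92.9744 and q_T = 1174/39.
Total output Q = 1600/13, so price P = 319 - (1/2)·(1600/13) = 257.4615.

257.46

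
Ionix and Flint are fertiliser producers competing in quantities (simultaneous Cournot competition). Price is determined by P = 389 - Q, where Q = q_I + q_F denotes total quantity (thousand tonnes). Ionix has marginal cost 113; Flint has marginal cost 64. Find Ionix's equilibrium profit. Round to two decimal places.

5725.44

Ionix's profit: π_I = (389 - Q)q_I - (113q_I). Setting ∂π_I/∂q_I = 0: 276 - 2q_I - (q_F) = 0.
Flint's profit: π_F = (389 - Q)q_F - (64q_F). Setting ∂π_F/∂q_F = 0: 325 - 2q_F - (q_I) = 0.
Rearranging gives the reaction functions q_I = (276 - q_F)/2 and q_F = (325 - q_I)/2.
Solving the pair: q_I = 227/3, q_F = 374/3.
Price P = 389 - 601/3 = 566/3.
Ionix's profit: (566/3 - 113)·(227/3) = 5725.4444.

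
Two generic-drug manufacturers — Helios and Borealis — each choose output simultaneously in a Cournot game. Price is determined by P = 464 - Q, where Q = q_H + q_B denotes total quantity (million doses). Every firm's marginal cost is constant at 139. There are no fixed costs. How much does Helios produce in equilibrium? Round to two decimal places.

Each firm earns π_i = (464 - Q)q_i - 139q_i.
First-order condition (treating rivals' output as given): 325 - 2q_i - q_j = 0.
With identical firms every q_j equals q_i, so q_j = q_i and 325 = 3q_i, giving q_i = 325/3.

108.33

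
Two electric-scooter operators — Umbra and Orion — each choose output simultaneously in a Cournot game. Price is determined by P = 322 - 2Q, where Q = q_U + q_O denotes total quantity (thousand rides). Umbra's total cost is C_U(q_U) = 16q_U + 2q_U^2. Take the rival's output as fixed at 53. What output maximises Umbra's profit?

25

With the rival's output fixed at 53, Umbra's profit is π_U = (322 - 2·53 - 2q_U)q_U - (16q_U + 2q_U²) = (216 - 2q_U)q_U - (16q_U + 2q_U²).
∂π_U/∂q_U = 200 - 8q_U = 0, so q_U = 25.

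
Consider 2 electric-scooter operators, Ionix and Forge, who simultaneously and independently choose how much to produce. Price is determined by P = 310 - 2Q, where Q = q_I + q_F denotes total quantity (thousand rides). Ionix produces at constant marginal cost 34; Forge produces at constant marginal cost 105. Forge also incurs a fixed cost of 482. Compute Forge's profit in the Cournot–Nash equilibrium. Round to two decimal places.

Ionix's profit: π_I = (310 - 2Q)q_I - (34q_I). Setting ∂π_I/∂q_I = 0: 276 - 4q_I - 2(q_F) = 0.
Forge's profit: π_F = (310 - 2Q)q_F - (105q_F). Setting ∂π_F/∂q_F = 0: 205 - 4q_F - 2(q_I) = 0.
Rearranging gives the reaction functions q_I = (276 - 2q_F)/4 and q_F = (205 - 2q_I)/4.
Solving the pair: q_I = 347/6, q_F = 67/3.
Price P = 310 - 2·(481/6) = 449/3.
Forge's profit: (449/3 - 105)·(67/3) - 482 = 515.5556.

515.56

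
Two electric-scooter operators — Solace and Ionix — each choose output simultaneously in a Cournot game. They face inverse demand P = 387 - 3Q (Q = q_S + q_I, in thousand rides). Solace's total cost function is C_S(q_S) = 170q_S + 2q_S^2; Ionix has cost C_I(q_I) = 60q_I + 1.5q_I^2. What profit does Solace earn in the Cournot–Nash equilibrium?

Solace's profit: π_S = (387 - 3Q)q_S - (170q_S + 2q_S²). Setting ∂π_S/∂q_S = 0: 217 - 10q_S - 3(q_I) = 0.
Ionix's first-order condition: 327 - 9q_I - 3(q_S) = 0.
So q_S = (217 - 3q_I)/10 and q_I = (327 - 3q_S)/9.
Solving the pair: q_S = 12, q_I = 97/3.
Price P = 387 - 3·(133/3) = 254.
Solace's profit: 254·12 - 170·12 - 2·12² = 720.

720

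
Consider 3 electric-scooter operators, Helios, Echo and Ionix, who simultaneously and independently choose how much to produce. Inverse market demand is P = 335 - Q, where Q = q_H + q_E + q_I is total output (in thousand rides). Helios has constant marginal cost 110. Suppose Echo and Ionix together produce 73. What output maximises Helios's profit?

With rivals' combined output fixed at 73, Helios's profit is π_H = (335 - 73 - q_H)q_H - (110q_H) = (262 - q_H)q_H - (110q_H).
∂π_H/∂q_H = 152 - 2q_H = 0, so q_H = 76.

76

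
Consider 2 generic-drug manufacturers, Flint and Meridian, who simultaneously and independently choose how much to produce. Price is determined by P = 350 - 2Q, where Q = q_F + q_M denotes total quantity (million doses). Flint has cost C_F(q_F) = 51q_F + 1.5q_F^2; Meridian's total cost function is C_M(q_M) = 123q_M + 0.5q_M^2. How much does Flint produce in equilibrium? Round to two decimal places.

33.58

Flint's profit: π_F = (350 - 2Q)q_F - (51q_F + (3/2)q_F²). Setting ∂π_F/∂q_F = 0: 299 - 7q_F - 2(q_M) = 0.
Meridian's first-order condition: 227 - 5q_M - 2(q_F) = 0.
Best responses: q_F = (299 - 2q_M)/7, q_M = (227 - 2q_F)/5.
Substituting one into the other gives q_F = 1041/31 and q_M = 991/31.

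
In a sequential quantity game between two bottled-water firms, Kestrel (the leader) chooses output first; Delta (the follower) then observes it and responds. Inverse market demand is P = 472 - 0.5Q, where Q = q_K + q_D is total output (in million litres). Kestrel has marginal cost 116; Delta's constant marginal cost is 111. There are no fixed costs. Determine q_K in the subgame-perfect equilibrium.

351

Solve by backward induction. Given q_K, the follower Delta maximises π_D = (472 - (1/2)q_K - (1/2)q_D)q_D - 111q_D.
Setting the follower's marginal profit to zero, 361 - (1/2)q_K - q_D = 0, i.e. q_D = (361 - (1/2)q_K).
The leader anticipates this reaction. Substituting into P = 472 - 0.5Q gives P = 583/2 - (1/4)q_K, so π_K = (583/2 - (1/4)q_K)q_K - 116q_K.
Leader FOC: 351/2 - (1/2)q_K = 0, so q_K = 351.
Then q_D = (361 - (1/2)·351) = 371/2.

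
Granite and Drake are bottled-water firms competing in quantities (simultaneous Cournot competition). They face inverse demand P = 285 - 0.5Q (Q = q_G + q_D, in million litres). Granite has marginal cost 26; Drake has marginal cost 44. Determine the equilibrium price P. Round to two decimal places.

Granite's profit: π_G = (285 - 0.5Q)q_G - (26q_G). Setting ∂π_G/∂q_G = 0: 259 - q_G - (1/2)(q_D) = 0.
Drake's profit: π_D = (285 - 0.5Q)q_D - (44q_D). Setting ∂π_D/∂q_D = 0: 241 - q_D - (1/2)(q_G) = 0.
So q_G = (259 - (1/2)q_D) and q_D = (241 - (1/2)q_G).
Substituting one into the other gives q_G = 554/3 and q_D = 446/3.
Total output Q = 1000/3, so price P = 285 - (1/2)·(1000/3) = 355/3.

118.33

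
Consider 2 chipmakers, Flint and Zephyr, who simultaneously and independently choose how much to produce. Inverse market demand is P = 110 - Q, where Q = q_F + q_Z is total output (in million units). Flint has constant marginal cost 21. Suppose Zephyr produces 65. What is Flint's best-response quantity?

With the rival's output fixed at 65, Flint's profit is π_F = (110 - 65 - q_F)q_F - (21q_F) = (45 - q_F)q_F - (21q_F).
∂π_F/∂q_F = 24 - 2q_F = 0, so q_F = 12.

12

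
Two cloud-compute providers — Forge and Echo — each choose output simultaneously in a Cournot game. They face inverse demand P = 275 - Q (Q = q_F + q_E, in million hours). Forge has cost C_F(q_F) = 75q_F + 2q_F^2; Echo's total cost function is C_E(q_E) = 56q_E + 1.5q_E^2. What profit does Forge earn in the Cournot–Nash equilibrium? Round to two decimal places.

2175.84

Forge's profit: π_F = (275 - Q)q_F - (75q_F + 2q_F²). Setting ∂π_F/∂q_F = 0: 200 - 6q_F - (q_E) = 0.
Echo's first-order condition: 219 - 5q_E - (q_F) = 0.
So q_F = (200 - q_E)/6 and q_E = (219 - q_F)/5.
Solving the pair: q_F = 781/29, q_E = 1114/29.
Price P = 275 - 1895/29 = 209.6552.
Forge's profit: 209.6552·(781/29) - 75·(781/29) - 2(781/29)² = 2175.8419.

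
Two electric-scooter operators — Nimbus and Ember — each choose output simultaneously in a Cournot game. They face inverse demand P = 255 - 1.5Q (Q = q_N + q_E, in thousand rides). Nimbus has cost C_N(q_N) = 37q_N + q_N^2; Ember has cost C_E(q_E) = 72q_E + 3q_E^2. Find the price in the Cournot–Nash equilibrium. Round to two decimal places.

175.16

Nimbus's profit: π_N = (255 - 1.5Q)q_N - (37q_N + q_N²). Setting ∂π_N/∂q_N = 0: 218 - 5q_N - (3/2)(q_E) = 0.
Ember's first-order condition: 183 - 9q_E - (3/2)(q_N) = 0.
Best responses: q_N = (218 - (3/2)q_E)/5, q_E = (183 - (3/2)q_N)/9.
Solving the pair: q_N = 750/19, q_E = 784/57.
Total output Q = 53.2281, so price P = 255 - (3/2)·53.2281 = 175.1579.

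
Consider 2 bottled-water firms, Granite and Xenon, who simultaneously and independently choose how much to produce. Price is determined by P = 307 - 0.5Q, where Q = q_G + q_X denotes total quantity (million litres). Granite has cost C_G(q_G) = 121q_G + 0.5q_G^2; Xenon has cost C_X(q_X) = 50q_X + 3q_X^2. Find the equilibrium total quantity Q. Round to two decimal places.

115.96

Granite's profit: π_G = (307 - 0.5Q)q_G - (121q_G + (1/2)q_G²). Setting ∂π_G/∂q_G = 0: 186 - 2q_G - (1/2)(q_X) = 0.
Xenon's first-order condition: 257 - 7q_X - (1/2)(q_G) = 0.
Rearranging gives the reaction functions q_G = (186 - (1/2)q_X)/2 and q_X = (257 - (1/2)q_G)/7.
Substituting one into the other gives q_G = 85.3455 and q_X = 1684/55.
Total output Q = 85.3455 + 1684/55 = 115.9636.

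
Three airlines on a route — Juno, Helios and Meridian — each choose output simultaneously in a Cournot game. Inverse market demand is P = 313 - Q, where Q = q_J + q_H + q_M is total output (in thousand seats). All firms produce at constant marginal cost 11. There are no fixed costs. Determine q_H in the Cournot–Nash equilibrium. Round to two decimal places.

75.50

A representative firm's profit is π_i = q_i(313 - Q) - 11q_i.
First-order condition (treating rivals' output as given): 302 - 2q_i - Σ_{j≠i} q_j = 0.
With identical firms every q_j equals q_i, so Σ_{j≠i} q_j = 2q_i and 302 = 4q_i, giving q_i = 151/2.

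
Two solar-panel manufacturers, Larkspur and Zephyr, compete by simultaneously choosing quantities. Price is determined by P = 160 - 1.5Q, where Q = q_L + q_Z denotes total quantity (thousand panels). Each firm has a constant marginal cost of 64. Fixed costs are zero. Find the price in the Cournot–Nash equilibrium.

Each firm earns π_i = (160 - 1.5Q)q_i - 64q_i.
First-order condition (treating rivals' output as given): 96 - 3q_i - (3/2)q_j = 0.
By symmetry each firm produces the same amount; substituting q_j = q_i yields q_i = 96/(9/2) = 64/3.
Total output Q = 128/3, so price P = 160 - (3/2)·(128/3) = 96.

96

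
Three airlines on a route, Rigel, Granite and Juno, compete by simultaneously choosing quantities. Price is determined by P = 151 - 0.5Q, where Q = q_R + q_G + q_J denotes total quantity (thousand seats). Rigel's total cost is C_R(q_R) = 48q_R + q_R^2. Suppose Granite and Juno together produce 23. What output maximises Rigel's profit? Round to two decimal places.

30.50

With rivals' combined output fixed at 23, Rigel's profit is π_R = (151 - (1/2)·23 - (1/2)q_R)q_R - (48q_R + q_R²) = (279/2 - (1/2)q_R)q_R - (48q_R + q_R²).
∂π_R/∂q_R = 183/2 - 3q_R = 0, so q_R = 61/2.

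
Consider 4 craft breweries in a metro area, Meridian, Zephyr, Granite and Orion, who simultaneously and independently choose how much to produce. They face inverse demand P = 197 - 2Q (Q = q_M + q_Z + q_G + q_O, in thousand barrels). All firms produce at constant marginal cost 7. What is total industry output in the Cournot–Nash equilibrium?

A representative firm's profit is π_i = q_i(197 - 2Q) - 7q_i.
First-order condition (treating rivals' output as given): 190 - 4q_i - 2·Σ_{j≠i} q_j = 0.
By symmetry each firm produces the same amount; substituting Σ_{j≠i} q_j = 3q_i yields q_i = 190/10 = 19.
Total output Q = 19 + 19 + 19 + 19 = 76.

76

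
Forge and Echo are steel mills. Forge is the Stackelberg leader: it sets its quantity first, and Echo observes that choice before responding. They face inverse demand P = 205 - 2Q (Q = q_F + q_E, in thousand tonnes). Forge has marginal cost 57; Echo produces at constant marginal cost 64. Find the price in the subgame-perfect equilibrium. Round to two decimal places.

95.75

Solve by backward induction. Given q_F, the follower Echo maximises π_E = (205 - 2q_F - 2q_E)q_E - 64q_E.
Follower FOC: 141 - 2q_F - 4q_E = 0, so q_E(q_F) = (141 - 2q_F)/4.
Forge substitutes q_E(q_F) into its own profit: π_F = q_F(205 - 2q_F - (141 - 2q_F)/2) - 57q_F = (269/2 - q_F)q_F - 57q_F.
Maximising: ∂π_F/∂q_F = 155/2 - 2q_F = 0, giving q_F = 155/4.
Then q_E = (141 - 2·(155/4))/4 = 127/8.
Total output Q = 437/8, so price P = 205 - 2·(437/8) = 383/4.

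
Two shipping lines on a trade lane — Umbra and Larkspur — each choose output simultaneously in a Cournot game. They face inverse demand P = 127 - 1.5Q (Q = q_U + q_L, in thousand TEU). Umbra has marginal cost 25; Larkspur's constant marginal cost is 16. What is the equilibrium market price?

56

Umbra's profit: π_U = (127 - 1.5Q)q_U - (25q_U). Setting ∂π_U/∂q_U = 0: 102 - 3q_U - (3/2)(q_L) = 0.
Larkspur's profit: π_L = (127 - 1.5Q)q_L - (16q_L). Setting ∂π_L/∂q_L = 0: 111 - 3q_L - (3/2)(q_U) = 0.
Rearranging gives the reaction functions q_U = (102 - (3/2)q_L)/3 and q_L = (111 - (3/2)q_U)/3.
Solving the pair: q_U = 62/3, q_L = 80/3.
Total output Q = 142/3, so price P = 127 - (3/2)·(142/3) = 56.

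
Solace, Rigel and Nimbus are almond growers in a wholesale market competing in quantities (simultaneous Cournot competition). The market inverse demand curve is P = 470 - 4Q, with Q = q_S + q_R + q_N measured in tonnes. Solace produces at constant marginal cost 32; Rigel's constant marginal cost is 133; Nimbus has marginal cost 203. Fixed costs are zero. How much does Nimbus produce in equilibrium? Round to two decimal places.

Solace's profit: π_S = (470 - 4Q)q_S - (32q_S). Setting ∂π_S/∂q_S = 0: 438 - 8q_S - 4(q_R + q_N) = 0.
Rigel's profit: π_R = (470 - 4Q)q_R - (133q_R). Setting ∂π_R/∂q_R = 0: 337 - 8q_R - 4(q_S + q_N) = 0.
Nimbus's profit: π_N = (470 - 4Q)q_N - (203q_N). Setting ∂π_N/∂q_N = 0: 267 - 8q_N - 4(q_S + q_R) = 0.
Adding the 3 conditions: 1042 − 8Q − 8Q = 0, i.e. Q = 521/8.
Back-substituting: q_S = (438 − 521/2)/4 = 355/8, q_R = (337 − 521/2)/4 = 153/8, q_N = (267 − 521/2)/4 = 13/8.

1.63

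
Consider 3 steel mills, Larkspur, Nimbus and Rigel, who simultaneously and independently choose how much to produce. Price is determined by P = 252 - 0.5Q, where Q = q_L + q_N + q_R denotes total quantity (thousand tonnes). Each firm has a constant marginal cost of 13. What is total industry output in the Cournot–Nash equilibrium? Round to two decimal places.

A representative firm's profit is π_i = q_i(252 - 0.5Q) - 13q_i.
First-order condition (treating rivals' output as given): 239 - q_i - (1/2)·Σ_{j≠i} q_j = 0.
With identical firms every q_j equals q_i, so Σ_{j≠i} q_j = 2q_i and 239 = 2q_i, giving q_i = 239/2.
Total output Q = 239/2 + 239/2 + 239/2 = 717/2.

358.50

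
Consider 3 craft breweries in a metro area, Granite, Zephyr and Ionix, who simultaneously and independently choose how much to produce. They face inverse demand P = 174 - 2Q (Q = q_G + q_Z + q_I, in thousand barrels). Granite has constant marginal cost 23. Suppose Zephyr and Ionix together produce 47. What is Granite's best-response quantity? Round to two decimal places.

14.25

With rivals' combined output fixed at 47, Granite's profit is π_G = (174 - 2·47 - 2q_G)q_G - (23q_G) = (80 - 2q_G)q_G - (23q_G).
∂π_G/∂q_G = 57 - 4q_G = 0, so q_G = 57/4.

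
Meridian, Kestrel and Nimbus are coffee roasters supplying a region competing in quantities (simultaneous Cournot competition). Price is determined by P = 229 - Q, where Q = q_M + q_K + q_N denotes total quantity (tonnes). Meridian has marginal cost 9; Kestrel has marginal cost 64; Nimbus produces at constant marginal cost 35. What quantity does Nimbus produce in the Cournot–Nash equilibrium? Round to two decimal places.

Meridian's profit: π_M = (229 - Q)q_M - (9q_M). Setting ∂π_M/∂q_M = 0: 220 - 2q_M - (q_K + q_N) = 0.
Kestrel's first-order condition: 165 - 2q_K - (q_M + q_N) = 0.
Nimbus's first-order condition: 194 - 2q_N - (q_M + q_K) = 0.
Adding the 3 first-order conditions: 579 − 4Q = 0, so Q = 579/4.
Back-substituting: q_M = (220 − 579/4) = 301/4, q_K = (165 − 579/4) = 81/4, q_N = (194 − 579/4) = 197/4.

49.25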